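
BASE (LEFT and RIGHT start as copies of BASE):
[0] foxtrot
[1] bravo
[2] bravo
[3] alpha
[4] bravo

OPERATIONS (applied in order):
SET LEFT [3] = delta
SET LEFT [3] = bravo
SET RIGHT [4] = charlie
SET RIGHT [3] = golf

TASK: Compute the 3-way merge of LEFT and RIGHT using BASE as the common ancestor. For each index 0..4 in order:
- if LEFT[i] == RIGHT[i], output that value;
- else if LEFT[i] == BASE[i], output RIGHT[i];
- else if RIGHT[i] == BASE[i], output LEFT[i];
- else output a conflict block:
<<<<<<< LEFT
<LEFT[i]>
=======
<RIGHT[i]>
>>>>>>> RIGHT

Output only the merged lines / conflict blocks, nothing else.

Answer: foxtrot
bravo
bravo
<<<<<<< LEFT
bravo
=======
golf
>>>>>>> RIGHT
charlie

Derivation:
Final LEFT:  [foxtrot, bravo, bravo, bravo, bravo]
Final RIGHT: [foxtrot, bravo, bravo, golf, charlie]
i=0: L=foxtrot R=foxtrot -> agree -> foxtrot
i=1: L=bravo R=bravo -> agree -> bravo
i=2: L=bravo R=bravo -> agree -> bravo
i=3: BASE=alpha L=bravo R=golf all differ -> CONFLICT
i=4: L=bravo=BASE, R=charlie -> take RIGHT -> charlie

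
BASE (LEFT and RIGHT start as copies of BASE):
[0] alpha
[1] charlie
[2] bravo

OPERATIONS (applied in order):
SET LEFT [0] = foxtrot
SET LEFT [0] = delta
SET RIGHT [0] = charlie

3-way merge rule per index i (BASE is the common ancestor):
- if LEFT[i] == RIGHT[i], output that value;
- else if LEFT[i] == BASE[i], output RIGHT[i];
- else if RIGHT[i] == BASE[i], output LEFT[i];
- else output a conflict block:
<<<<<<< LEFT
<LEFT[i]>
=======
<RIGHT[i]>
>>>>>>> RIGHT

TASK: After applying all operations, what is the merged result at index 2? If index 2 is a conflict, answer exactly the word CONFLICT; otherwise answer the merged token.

Final LEFT:  [delta, charlie, bravo]
Final RIGHT: [charlie, charlie, bravo]
i=0: BASE=alpha L=delta R=charlie all differ -> CONFLICT
i=1: L=charlie R=charlie -> agree -> charlie
i=2: L=bravo R=bravo -> agree -> bravo
Index 2 -> bravo

Answer: bravo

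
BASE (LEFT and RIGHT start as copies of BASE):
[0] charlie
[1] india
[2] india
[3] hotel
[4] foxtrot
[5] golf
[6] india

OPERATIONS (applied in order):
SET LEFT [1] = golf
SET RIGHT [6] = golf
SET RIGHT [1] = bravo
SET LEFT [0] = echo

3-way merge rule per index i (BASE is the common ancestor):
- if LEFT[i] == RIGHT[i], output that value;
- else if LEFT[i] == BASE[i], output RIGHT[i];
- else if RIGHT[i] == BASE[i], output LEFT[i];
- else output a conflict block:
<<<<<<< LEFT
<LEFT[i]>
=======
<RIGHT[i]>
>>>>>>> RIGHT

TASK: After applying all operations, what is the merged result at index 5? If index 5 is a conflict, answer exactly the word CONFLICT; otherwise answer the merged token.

Answer: golf

Derivation:
Final LEFT:  [echo, golf, india, hotel, foxtrot, golf, india]
Final RIGHT: [charlie, bravo, india, hotel, foxtrot, golf, golf]
i=0: L=echo, R=charlie=BASE -> take LEFT -> echo
i=1: BASE=india L=golf R=bravo all differ -> CONFLICT
i=2: L=india R=india -> agree -> india
i=3: L=hotel R=hotel -> agree -> hotel
i=4: L=foxtrot R=foxtrot -> agree -> foxtrot
i=5: L=golf R=golf -> agree -> golf
i=6: L=india=BASE, R=golf -> take RIGHT -> golf
Index 5 -> golf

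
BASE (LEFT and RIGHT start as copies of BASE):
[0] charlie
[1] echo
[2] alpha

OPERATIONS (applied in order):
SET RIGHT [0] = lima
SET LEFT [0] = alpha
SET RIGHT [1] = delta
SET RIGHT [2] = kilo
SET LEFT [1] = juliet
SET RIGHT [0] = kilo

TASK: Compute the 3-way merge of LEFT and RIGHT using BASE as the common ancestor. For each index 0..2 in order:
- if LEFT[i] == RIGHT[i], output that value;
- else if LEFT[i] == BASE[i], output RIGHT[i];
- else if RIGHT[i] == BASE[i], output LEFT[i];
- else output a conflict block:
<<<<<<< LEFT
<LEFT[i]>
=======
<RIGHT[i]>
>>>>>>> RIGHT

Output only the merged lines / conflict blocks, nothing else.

Final LEFT:  [alpha, juliet, alpha]
Final RIGHT: [kilo, delta, kilo]
i=0: BASE=charlie L=alpha R=kilo all differ -> CONFLICT
i=1: BASE=echo L=juliet R=delta all differ -> CONFLICT
i=2: L=alpha=BASE, R=kilo -> take RIGHT -> kilo

Answer: <<<<<<< LEFT
alpha
=======
kilo
>>>>>>> RIGHT
<<<<<<< LEFT
juliet
=======
delta
>>>>>>> RIGHT
kilo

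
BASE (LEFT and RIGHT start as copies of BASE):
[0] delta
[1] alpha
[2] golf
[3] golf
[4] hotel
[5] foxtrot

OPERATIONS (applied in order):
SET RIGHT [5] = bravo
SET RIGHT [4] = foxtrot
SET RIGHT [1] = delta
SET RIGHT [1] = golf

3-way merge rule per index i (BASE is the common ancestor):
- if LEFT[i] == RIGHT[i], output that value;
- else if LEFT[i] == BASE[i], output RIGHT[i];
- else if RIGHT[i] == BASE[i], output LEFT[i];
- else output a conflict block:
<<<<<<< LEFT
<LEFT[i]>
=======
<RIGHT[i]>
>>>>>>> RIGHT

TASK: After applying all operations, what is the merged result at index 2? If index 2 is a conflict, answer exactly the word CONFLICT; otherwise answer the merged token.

Answer: golf

Derivation:
Final LEFT:  [delta, alpha, golf, golf, hotel, foxtrot]
Final RIGHT: [delta, golf, golf, golf, foxtrot, bravo]
i=0: L=delta R=delta -> agree -> delta
i=1: L=alpha=BASE, R=golf -> take RIGHT -> golf
i=2: L=golf R=golf -> agree -> golf
i=3: L=golf R=golf -> agree -> golf
i=4: L=hotel=BASE, R=foxtrot -> take RIGHT -> foxtrot
i=5: L=foxtrot=BASE, R=bravo -> take RIGHT -> bravo
Index 2 -> golf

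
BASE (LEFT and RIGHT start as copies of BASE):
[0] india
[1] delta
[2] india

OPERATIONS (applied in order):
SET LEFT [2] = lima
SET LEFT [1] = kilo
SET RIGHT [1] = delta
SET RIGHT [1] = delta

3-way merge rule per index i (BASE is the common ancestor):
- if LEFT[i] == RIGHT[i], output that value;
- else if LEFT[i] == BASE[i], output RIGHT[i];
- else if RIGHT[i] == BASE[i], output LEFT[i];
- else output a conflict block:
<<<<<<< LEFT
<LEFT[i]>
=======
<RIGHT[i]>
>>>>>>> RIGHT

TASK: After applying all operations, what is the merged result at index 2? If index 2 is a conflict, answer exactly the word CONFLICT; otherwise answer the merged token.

Answer: lima

Derivation:
Final LEFT:  [india, kilo, lima]
Final RIGHT: [india, delta, india]
i=0: L=india R=india -> agree -> india
i=1: L=kilo, R=delta=BASE -> take LEFT -> kilo
i=2: L=lima, R=india=BASE -> take LEFT -> lima
Index 2 -> lima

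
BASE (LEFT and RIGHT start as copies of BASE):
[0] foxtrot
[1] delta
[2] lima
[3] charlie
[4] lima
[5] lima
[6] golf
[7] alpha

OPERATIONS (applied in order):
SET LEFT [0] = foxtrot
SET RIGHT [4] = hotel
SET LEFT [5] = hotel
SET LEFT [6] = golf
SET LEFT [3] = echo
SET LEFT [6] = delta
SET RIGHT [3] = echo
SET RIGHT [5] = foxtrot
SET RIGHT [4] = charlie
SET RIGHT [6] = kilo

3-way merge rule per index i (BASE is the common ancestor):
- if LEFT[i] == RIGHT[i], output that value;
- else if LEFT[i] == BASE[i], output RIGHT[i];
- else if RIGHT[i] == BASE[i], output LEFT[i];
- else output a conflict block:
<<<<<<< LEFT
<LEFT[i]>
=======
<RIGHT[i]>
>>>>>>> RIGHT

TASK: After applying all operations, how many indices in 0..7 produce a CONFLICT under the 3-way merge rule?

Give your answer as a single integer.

Answer: 2

Derivation:
Final LEFT:  [foxtrot, delta, lima, echo, lima, hotel, delta, alpha]
Final RIGHT: [foxtrot, delta, lima, echo, charlie, foxtrot, kilo, alpha]
i=0: L=foxtrot R=foxtrot -> agree -> foxtrot
i=1: L=delta R=delta -> agree -> delta
i=2: L=lima R=lima -> agree -> lima
i=3: L=echo R=echo -> agree -> echo
i=4: L=lima=BASE, R=charlie -> take RIGHT -> charlie
i=5: BASE=lima L=hotel R=foxtrot all differ -> CONFLICT
i=6: BASE=golf L=delta R=kilo all differ -> CONFLICT
i=7: L=alpha R=alpha -> agree -> alpha
Conflict count: 2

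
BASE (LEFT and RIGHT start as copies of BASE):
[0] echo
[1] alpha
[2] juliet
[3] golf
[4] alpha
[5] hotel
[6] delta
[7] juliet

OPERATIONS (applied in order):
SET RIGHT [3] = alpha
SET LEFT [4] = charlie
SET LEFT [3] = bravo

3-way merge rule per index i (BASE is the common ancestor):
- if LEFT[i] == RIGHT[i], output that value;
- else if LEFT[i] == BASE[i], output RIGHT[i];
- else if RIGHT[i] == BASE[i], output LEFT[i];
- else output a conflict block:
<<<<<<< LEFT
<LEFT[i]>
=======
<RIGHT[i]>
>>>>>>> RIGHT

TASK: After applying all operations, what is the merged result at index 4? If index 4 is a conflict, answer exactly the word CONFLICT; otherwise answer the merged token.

Final LEFT:  [echo, alpha, juliet, bravo, charlie, hotel, delta, juliet]
Final RIGHT: [echo, alpha, juliet, alpha, alpha, hotel, delta, juliet]
i=0: L=echo R=echo -> agree -> echo
i=1: L=alpha R=alpha -> agree -> alpha
i=2: L=juliet R=juliet -> agree -> juliet
i=3: BASE=golf L=bravo R=alpha all differ -> CONFLICT
i=4: L=charlie, R=alpha=BASE -> take LEFT -> charlie
i=5: L=hotel R=hotel -> agree -> hotel
i=6: L=delta R=delta -> agree -> delta
i=7: L=juliet R=juliet -> agree -> juliet
Index 4 -> charlie

Answer: charlie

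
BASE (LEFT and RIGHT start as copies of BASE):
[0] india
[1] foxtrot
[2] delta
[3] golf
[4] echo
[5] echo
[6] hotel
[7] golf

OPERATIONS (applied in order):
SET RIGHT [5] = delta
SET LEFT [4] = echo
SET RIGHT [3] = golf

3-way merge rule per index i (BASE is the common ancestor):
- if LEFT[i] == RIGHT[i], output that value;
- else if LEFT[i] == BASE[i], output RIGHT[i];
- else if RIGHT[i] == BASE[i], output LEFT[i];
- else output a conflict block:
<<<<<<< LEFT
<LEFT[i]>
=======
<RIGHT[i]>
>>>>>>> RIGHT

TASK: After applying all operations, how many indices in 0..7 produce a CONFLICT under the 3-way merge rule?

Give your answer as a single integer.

Final LEFT:  [india, foxtrot, delta, golf, echo, echo, hotel, golf]
Final RIGHT: [india, foxtrot, delta, golf, echo, delta, hotel, golf]
i=0: L=india R=india -> agree -> india
i=1: L=foxtrot R=foxtrot -> agree -> foxtrot
i=2: L=delta R=delta -> agree -> delta
i=3: L=golf R=golf -> agree -> golf
i=4: L=echo R=echo -> agree -> echo
i=5: L=echo=BASE, R=delta -> take RIGHT -> delta
i=6: L=hotel R=hotel -> agree -> hotel
i=7: L=golf R=golf -> agree -> golf
Conflict count: 0

Answer: 0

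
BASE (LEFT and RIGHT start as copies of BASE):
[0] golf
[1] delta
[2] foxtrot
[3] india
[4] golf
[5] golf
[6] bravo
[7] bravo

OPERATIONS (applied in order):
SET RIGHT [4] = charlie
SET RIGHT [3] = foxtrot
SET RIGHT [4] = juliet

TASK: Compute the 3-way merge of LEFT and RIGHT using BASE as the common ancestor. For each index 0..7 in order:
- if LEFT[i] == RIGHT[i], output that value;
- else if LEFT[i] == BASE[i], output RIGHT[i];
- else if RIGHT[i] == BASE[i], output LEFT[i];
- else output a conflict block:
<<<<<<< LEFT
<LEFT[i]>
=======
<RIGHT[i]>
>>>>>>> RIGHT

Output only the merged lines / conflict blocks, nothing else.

Answer: golf
delta
foxtrot
foxtrot
juliet
golf
bravo
bravo

Derivation:
Final LEFT:  [golf, delta, foxtrot, india, golf, golf, bravo, bravo]
Final RIGHT: [golf, delta, foxtrot, foxtrot, juliet, golf, bravo, bravo]
i=0: L=golf R=golf -> agree -> golf
i=1: L=delta R=delta -> agree -> delta
i=2: L=foxtrot R=foxtrot -> agree -> foxtrot
i=3: L=india=BASE, R=foxtrot -> take RIGHT -> foxtrot
i=4: L=golf=BASE, R=juliet -> take RIGHT -> juliet
i=5: L=golf R=golf -> agree -> golf
i=6: L=bravo R=bravo -> agree -> bravo
i=7: L=bravo R=bravo -> agree -> bravo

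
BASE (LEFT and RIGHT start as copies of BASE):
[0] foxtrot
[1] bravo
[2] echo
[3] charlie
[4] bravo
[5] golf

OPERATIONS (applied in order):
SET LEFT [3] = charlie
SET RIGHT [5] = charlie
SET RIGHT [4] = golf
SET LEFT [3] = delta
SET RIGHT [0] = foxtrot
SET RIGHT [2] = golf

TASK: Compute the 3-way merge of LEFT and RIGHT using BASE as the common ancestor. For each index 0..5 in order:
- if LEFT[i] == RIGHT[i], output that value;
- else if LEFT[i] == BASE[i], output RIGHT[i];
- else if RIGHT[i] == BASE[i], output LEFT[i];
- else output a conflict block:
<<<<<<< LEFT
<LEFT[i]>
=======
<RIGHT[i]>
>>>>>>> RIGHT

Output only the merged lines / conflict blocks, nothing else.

Answer: foxtrot
bravo
golf
delta
golf
charlie

Derivation:
Final LEFT:  [foxtrot, bravo, echo, delta, bravo, golf]
Final RIGHT: [foxtrot, bravo, golf, charlie, golf, charlie]
i=0: L=foxtrot R=foxtrot -> agree -> foxtrot
i=1: L=bravo R=bravo -> agree -> bravo
i=2: L=echo=BASE, R=golf -> take RIGHT -> golf
i=3: L=delta, R=charlie=BASE -> take LEFT -> delta
i=4: L=bravo=BASE, R=golf -> take RIGHT -> golf
i=5: L=golf=BASE, R=charlie -> take RIGHT -> charlie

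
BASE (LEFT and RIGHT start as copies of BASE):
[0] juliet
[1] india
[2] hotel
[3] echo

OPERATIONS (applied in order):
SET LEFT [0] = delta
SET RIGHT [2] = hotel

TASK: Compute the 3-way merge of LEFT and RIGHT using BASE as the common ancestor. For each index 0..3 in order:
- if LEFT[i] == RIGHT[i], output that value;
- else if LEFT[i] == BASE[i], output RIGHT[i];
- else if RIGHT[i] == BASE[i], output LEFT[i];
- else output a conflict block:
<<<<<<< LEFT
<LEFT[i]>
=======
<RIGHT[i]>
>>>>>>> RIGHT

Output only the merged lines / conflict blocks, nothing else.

Answer: delta
india
hotel
echo

Derivation:
Final LEFT:  [delta, india, hotel, echo]
Final RIGHT: [juliet, india, hotel, echo]
i=0: L=delta, R=juliet=BASE -> take LEFT -> delta
i=1: L=india R=india -> agree -> india
i=2: L=hotel R=hotel -> agree -> hotel
i=3: L=echo R=echo -> agree -> echo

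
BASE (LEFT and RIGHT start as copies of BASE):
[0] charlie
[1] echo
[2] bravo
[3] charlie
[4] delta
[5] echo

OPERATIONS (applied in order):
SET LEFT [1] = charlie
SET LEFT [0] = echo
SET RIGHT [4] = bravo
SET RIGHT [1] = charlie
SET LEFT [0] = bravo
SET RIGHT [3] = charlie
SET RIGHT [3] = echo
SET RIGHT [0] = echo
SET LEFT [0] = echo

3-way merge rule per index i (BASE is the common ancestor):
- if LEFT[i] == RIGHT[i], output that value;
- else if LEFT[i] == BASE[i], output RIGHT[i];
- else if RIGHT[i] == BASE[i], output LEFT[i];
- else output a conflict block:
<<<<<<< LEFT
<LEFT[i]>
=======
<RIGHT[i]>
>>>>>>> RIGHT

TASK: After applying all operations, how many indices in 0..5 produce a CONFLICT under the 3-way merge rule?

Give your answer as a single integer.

Final LEFT:  [echo, charlie, bravo, charlie, delta, echo]
Final RIGHT: [echo, charlie, bravo, echo, bravo, echo]
i=0: L=echo R=echo -> agree -> echo
i=1: L=charlie R=charlie -> agree -> charlie
i=2: L=bravo R=bravo -> agree -> bravo
i=3: L=charlie=BASE, R=echo -> take RIGHT -> echo
i=4: L=delta=BASE, R=bravo -> take RIGHT -> bravo
i=5: L=echo R=echo -> agree -> echo
Conflict count: 0

Answer: 0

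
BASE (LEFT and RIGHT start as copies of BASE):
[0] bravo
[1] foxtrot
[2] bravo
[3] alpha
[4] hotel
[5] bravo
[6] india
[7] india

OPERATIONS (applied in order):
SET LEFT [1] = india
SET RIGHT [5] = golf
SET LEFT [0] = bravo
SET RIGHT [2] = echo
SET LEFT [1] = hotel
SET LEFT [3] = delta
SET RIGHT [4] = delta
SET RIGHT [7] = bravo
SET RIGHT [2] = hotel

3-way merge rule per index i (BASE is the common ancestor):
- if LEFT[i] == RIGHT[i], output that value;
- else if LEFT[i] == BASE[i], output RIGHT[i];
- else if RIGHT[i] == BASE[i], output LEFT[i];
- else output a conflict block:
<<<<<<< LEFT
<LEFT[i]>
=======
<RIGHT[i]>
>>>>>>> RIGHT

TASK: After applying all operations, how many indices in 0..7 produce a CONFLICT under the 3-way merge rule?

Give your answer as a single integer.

Answer: 0

Derivation:
Final LEFT:  [bravo, hotel, bravo, delta, hotel, bravo, india, india]
Final RIGHT: [bravo, foxtrot, hotel, alpha, delta, golf, india, bravo]
i=0: L=bravo R=bravo -> agree -> bravo
i=1: L=hotel, R=foxtrot=BASE -> take LEFT -> hotel
i=2: L=bravo=BASE, R=hotel -> take RIGHT -> hotel
i=3: L=delta, R=alpha=BASE -> take LEFT -> delta
i=4: L=hotel=BASE, R=delta -> take RIGHT -> delta
i=5: L=bravo=BASE, R=golf -> take RIGHT -> golf
i=6: L=india R=india -> agree -> india
i=7: L=india=BASE, R=bravo -> take RIGHT -> bravo
Conflict count: 0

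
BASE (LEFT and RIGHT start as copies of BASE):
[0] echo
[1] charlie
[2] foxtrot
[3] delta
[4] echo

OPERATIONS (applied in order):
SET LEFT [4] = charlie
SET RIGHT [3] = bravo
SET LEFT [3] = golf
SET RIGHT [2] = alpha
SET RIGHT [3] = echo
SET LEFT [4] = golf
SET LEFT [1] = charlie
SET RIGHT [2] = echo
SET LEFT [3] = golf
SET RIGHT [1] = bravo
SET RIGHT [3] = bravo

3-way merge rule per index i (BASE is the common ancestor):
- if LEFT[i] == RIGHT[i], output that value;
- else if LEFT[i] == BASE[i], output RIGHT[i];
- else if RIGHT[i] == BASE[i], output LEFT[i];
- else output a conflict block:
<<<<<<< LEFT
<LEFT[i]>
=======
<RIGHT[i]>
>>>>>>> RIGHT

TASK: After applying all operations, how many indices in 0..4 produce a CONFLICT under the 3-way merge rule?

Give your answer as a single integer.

Final LEFT:  [echo, charlie, foxtrot, golf, golf]
Final RIGHT: [echo, bravo, echo, bravo, echo]
i=0: L=echo R=echo -> agree -> echo
i=1: L=charlie=BASE, R=bravo -> take RIGHT -> bravo
i=2: L=foxtrot=BASE, R=echo -> take RIGHT -> echo
i=3: BASE=delta L=golf R=bravo all differ -> CONFLICT
i=4: L=golf, R=echo=BASE -> take LEFT -> golf
Conflict count: 1

Answer: 1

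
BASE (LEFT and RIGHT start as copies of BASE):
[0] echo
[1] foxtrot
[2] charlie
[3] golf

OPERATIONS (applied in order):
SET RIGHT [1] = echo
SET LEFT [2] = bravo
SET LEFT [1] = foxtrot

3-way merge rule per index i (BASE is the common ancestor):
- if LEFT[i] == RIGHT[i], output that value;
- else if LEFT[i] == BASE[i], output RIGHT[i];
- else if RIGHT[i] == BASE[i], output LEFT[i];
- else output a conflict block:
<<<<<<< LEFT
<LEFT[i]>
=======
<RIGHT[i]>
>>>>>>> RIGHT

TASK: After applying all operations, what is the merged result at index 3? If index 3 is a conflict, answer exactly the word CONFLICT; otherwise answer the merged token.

Final LEFT:  [echo, foxtrot, bravo, golf]
Final RIGHT: [echo, echo, charlie, golf]
i=0: L=echo R=echo -> agree -> echo
i=1: L=foxtrot=BASE, R=echo -> take RIGHT -> echo
i=2: L=bravo, R=charlie=BASE -> take LEFT -> bravo
i=3: L=golf R=golf -> agree -> golf
Index 3 -> golf

Answer: golf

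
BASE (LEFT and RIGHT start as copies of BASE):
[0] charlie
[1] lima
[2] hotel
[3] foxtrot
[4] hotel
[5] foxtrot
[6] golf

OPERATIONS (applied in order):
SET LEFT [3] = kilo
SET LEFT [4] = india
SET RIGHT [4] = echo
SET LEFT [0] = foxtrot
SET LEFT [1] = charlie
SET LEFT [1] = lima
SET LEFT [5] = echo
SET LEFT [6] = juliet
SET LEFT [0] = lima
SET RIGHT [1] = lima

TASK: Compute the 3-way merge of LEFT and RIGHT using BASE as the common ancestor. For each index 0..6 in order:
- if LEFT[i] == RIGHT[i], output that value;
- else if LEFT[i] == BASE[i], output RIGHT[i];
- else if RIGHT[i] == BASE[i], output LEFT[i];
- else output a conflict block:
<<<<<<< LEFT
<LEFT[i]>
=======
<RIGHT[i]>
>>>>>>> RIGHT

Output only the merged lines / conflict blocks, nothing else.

Final LEFT:  [lima, lima, hotel, kilo, india, echo, juliet]
Final RIGHT: [charlie, lima, hotel, foxtrot, echo, foxtrot, golf]
i=0: L=lima, R=charlie=BASE -> take LEFT -> lima
i=1: L=lima R=lima -> agree -> lima
i=2: L=hotel R=hotel -> agree -> hotel
i=3: L=kilo, R=foxtrot=BASE -> take LEFT -> kilo
i=4: BASE=hotel L=india R=echo all differ -> CONFLICT
i=5: L=echo, R=foxtrot=BASE -> take LEFT -> echo
i=6: L=juliet, R=golf=BASE -> take LEFT -> juliet

Answer: lima
lima
hotel
kilo
<<<<<<< LEFT
india
=======
echo
>>>>>>> RIGHT
echo
juliet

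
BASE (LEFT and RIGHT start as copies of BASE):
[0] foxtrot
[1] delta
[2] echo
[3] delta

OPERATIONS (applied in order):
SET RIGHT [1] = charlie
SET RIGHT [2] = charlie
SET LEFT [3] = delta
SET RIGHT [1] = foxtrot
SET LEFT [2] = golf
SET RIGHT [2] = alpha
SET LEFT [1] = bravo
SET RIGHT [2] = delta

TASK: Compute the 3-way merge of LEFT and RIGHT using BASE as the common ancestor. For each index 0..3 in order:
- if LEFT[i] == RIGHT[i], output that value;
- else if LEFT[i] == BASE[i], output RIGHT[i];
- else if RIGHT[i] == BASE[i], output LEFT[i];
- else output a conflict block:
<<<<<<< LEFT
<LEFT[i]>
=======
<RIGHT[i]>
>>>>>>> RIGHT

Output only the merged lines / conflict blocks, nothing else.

Final LEFT:  [foxtrot, bravo, golf, delta]
Final RIGHT: [foxtrot, foxtrot, delta, delta]
i=0: L=foxtrot R=foxtrot -> agree -> foxtrot
i=1: BASE=delta L=bravo R=foxtrot all differ -> CONFLICT
i=2: BASE=echo L=golf R=delta all differ -> CONFLICT
i=3: L=delta R=delta -> agree -> delta

Answer: foxtrot
<<<<<<< LEFT
bravo
=======
foxtrot
>>>>>>> RIGHT
<<<<<<< LEFT
golf
=======
delta
>>>>>>> RIGHT
delta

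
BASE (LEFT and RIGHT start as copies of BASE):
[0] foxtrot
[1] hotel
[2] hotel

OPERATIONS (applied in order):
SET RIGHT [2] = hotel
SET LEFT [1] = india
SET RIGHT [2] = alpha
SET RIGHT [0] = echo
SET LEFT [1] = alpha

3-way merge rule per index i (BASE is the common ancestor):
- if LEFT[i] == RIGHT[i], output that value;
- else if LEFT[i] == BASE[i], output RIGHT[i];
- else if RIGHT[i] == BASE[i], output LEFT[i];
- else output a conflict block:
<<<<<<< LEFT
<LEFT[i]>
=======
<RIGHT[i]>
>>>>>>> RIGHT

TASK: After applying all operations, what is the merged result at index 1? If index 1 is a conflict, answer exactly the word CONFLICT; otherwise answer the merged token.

Final LEFT:  [foxtrot, alpha, hotel]
Final RIGHT: [echo, hotel, alpha]
i=0: L=foxtrot=BASE, R=echo -> take RIGHT -> echo
i=1: L=alpha, R=hotel=BASE -> take LEFT -> alpha
i=2: L=hotel=BASE, R=alpha -> take RIGHT -> alpha
Index 1 -> alpha

Answer: alpha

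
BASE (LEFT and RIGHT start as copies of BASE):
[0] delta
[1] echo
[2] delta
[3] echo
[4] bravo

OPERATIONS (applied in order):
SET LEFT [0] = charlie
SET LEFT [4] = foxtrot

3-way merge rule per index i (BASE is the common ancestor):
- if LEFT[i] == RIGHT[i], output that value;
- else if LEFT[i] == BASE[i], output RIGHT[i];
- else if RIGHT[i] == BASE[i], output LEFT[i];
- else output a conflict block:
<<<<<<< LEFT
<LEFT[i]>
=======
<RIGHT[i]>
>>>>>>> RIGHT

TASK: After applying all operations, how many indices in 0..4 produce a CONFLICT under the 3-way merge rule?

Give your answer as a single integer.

Answer: 0

Derivation:
Final LEFT:  [charlie, echo, delta, echo, foxtrot]
Final RIGHT: [delta, echo, delta, echo, bravo]
i=0: L=charlie, R=delta=BASE -> take LEFT -> charlie
i=1: L=echo R=echo -> agree -> echo
i=2: L=delta R=delta -> agree -> delta
i=3: L=echo R=echo -> agree -> echo
i=4: L=foxtrot, R=bravo=BASE -> take LEFT -> foxtrot
Conflict count: 0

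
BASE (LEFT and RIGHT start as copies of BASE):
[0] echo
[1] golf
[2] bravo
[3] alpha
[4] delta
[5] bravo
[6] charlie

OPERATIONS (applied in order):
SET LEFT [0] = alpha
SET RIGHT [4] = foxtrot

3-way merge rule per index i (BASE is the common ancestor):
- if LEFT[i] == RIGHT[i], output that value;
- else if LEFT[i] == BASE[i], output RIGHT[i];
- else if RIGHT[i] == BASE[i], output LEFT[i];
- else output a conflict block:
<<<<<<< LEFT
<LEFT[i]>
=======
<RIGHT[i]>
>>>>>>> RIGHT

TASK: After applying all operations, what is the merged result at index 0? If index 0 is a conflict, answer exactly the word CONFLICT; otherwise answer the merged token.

Answer: alpha

Derivation:
Final LEFT:  [alpha, golf, bravo, alpha, delta, bravo, charlie]
Final RIGHT: [echo, golf, bravo, alpha, foxtrot, bravo, charlie]
i=0: L=alpha, R=echo=BASE -> take LEFT -> alpha
i=1: L=golf R=golf -> agree -> golf
i=2: L=bravo R=bravo -> agree -> bravo
i=3: L=alpha R=alpha -> agree -> alpha
i=4: L=delta=BASE, R=foxtrot -> take RIGHT -> foxtrot
i=5: L=bravo R=bravo -> agree -> bravo
i=6: L=charlie R=charlie -> agree -> charlie
Index 0 -> alpha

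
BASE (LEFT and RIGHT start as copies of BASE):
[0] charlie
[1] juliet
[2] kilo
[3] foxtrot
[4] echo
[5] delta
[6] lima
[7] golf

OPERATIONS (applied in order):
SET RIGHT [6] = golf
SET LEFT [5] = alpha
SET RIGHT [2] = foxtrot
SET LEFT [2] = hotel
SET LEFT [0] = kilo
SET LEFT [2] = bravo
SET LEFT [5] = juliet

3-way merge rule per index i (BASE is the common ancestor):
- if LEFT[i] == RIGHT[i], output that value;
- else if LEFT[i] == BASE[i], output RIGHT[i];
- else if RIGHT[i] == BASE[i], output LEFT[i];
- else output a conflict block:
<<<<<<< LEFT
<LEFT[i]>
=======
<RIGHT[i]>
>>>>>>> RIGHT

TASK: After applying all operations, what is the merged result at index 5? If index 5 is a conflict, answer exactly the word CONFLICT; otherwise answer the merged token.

Final LEFT:  [kilo, juliet, bravo, foxtrot, echo, juliet, lima, golf]
Final RIGHT: [charlie, juliet, foxtrot, foxtrot, echo, delta, golf, golf]
i=0: L=kilo, R=charlie=BASE -> take LEFT -> kilo
i=1: L=juliet R=juliet -> agree -> juliet
i=2: BASE=kilo L=bravo R=foxtrot all differ -> CONFLICT
i=3: L=foxtrot R=foxtrot -> agree -> foxtrot
i=4: L=echo R=echo -> agree -> echo
i=5: L=juliet, R=delta=BASE -> take LEFT -> juliet
i=6: L=lima=BASE, R=golf -> take RIGHT -> golf
i=7: L=golf R=golf -> agree -> golf
Index 5 -> juliet

Answer: juliet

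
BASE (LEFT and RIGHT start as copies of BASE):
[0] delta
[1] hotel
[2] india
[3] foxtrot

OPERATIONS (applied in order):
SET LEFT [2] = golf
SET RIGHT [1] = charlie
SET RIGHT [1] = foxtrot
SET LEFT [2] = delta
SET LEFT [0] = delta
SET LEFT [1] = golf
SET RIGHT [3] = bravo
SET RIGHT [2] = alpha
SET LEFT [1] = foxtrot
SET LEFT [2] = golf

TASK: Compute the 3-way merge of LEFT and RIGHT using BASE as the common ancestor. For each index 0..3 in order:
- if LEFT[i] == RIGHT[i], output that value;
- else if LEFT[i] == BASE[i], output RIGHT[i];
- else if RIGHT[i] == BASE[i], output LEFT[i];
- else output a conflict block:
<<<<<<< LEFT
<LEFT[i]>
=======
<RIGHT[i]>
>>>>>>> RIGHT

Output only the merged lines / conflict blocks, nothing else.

Answer: delta
foxtrot
<<<<<<< LEFT
golf
=======
alpha
>>>>>>> RIGHT
bravo

Derivation:
Final LEFT:  [delta, foxtrot, golf, foxtrot]
Final RIGHT: [delta, foxtrot, alpha, bravo]
i=0: L=delta R=delta -> agree -> delta
i=1: L=foxtrot R=foxtrot -> agree -> foxtrot
i=2: BASE=india L=golf R=alpha all differ -> CONFLICT
i=3: L=foxtrot=BASE, R=bravo -> take RIGHT -> bravo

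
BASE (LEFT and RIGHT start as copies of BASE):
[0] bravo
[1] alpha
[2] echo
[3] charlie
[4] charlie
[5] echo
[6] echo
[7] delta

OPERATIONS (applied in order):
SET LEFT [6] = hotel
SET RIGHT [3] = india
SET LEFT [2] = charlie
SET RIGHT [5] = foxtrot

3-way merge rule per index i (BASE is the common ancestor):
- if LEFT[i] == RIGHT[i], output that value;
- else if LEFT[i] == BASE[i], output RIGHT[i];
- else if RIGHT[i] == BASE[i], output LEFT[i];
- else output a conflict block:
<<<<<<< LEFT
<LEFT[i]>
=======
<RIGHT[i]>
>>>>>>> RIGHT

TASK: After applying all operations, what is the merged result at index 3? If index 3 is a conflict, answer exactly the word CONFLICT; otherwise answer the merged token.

Final LEFT:  [bravo, alpha, charlie, charlie, charlie, echo, hotel, delta]
Final RIGHT: [bravo, alpha, echo, india, charlie, foxtrot, echo, delta]
i=0: L=bravo R=bravo -> agree -> bravo
i=1: L=alpha R=alpha -> agree -> alpha
i=2: L=charlie, R=echo=BASE -> take LEFT -> charlie
i=3: L=charlie=BASE, R=india -> take RIGHT -> india
i=4: L=charlie R=charlie -> agree -> charlie
i=5: L=echo=BASE, R=foxtrot -> take RIGHT -> foxtrot
i=6: L=hotel, R=echo=BASE -> take LEFT -> hotel
i=7: L=delta R=delta -> agree -> delta
Index 3 -> india

Answer: india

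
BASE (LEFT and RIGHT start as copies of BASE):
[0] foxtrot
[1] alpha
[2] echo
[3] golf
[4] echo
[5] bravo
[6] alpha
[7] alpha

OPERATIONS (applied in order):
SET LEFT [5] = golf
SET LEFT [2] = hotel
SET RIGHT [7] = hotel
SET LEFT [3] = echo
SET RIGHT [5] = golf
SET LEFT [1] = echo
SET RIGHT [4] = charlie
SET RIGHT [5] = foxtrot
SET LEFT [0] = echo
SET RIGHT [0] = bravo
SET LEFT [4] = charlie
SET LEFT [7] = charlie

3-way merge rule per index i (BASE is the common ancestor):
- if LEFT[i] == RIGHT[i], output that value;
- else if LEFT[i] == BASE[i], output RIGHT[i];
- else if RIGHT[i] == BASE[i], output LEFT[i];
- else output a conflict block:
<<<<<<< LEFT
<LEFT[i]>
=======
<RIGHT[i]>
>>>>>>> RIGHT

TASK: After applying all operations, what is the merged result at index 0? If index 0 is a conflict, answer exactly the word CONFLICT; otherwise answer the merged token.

Answer: CONFLICT

Derivation:
Final LEFT:  [echo, echo, hotel, echo, charlie, golf, alpha, charlie]
Final RIGHT: [bravo, alpha, echo, golf, charlie, foxtrot, alpha, hotel]
i=0: BASE=foxtrot L=echo R=bravo all differ -> CONFLICT
i=1: L=echo, R=alpha=BASE -> take LEFT -> echo
i=2: L=hotel, R=echo=BASE -> take LEFT -> hotel
i=3: L=echo, R=golf=BASE -> take LEFT -> echo
i=4: L=charlie R=charlie -> agree -> charlie
i=5: BASE=bravo L=golf R=foxtrot all differ -> CONFLICT
i=6: L=alpha R=alpha -> agree -> alpha
i=7: BASE=alpha L=charlie R=hotel all differ -> CONFLICT
Index 0 -> CONFLICT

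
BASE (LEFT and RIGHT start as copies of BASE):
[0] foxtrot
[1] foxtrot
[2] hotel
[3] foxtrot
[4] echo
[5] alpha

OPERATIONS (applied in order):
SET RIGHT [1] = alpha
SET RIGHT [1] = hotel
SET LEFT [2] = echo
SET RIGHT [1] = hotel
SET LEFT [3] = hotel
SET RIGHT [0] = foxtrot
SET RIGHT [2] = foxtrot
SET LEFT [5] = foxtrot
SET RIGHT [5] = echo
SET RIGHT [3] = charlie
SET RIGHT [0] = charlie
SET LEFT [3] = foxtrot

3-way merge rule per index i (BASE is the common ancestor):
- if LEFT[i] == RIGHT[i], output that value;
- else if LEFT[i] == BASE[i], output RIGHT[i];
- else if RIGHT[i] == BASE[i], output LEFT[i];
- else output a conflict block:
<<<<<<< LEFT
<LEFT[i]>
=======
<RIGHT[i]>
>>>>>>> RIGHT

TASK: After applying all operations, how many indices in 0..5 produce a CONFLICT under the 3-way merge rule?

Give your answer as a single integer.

Final LEFT:  [foxtrot, foxtrot, echo, foxtrot, echo, foxtrot]
Final RIGHT: [charlie, hotel, foxtrot, charlie, echo, echo]
i=0: L=foxtrot=BASE, R=charlie -> take RIGHT -> charlie
i=1: L=foxtrot=BASE, R=hotel -> take RIGHT -> hotel
i=2: BASE=hotel L=echo R=foxtrot all differ -> CONFLICT
i=3: L=foxtrot=BASE, R=charlie -> take RIGHT -> charlie
i=4: L=echo R=echo -> agree -> echo
i=5: BASE=alpha L=foxtrot R=echo all differ -> CONFLICT
Conflict count: 2

Answer: 2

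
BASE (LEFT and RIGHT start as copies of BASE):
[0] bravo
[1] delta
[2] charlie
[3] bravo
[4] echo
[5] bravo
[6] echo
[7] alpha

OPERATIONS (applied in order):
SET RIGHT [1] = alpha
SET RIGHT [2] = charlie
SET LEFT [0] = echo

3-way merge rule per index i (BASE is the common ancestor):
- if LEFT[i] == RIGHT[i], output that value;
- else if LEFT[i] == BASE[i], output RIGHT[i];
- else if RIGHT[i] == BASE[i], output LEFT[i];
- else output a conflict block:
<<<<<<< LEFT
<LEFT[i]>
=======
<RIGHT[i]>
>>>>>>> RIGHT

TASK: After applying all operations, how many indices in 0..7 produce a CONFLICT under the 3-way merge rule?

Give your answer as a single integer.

Answer: 0

Derivation:
Final LEFT:  [echo, delta, charlie, bravo, echo, bravo, echo, alpha]
Final RIGHT: [bravo, alpha, charlie, bravo, echo, bravo, echo, alpha]
i=0: L=echo, R=bravo=BASE -> take LEFT -> echo
i=1: L=delta=BASE, R=alpha -> take RIGHT -> alpha
i=2: L=charlie R=charlie -> agree -> charlie
i=3: L=bravo R=bravo -> agree -> bravo
i=4: L=echo R=echo -> agree -> echo
i=5: L=bravo R=bravo -> agree -> bravo
i=6: L=echo R=echo -> agree -> echo
i=7: L=alpha R=alpha -> agree -> alpha
Conflict count: 0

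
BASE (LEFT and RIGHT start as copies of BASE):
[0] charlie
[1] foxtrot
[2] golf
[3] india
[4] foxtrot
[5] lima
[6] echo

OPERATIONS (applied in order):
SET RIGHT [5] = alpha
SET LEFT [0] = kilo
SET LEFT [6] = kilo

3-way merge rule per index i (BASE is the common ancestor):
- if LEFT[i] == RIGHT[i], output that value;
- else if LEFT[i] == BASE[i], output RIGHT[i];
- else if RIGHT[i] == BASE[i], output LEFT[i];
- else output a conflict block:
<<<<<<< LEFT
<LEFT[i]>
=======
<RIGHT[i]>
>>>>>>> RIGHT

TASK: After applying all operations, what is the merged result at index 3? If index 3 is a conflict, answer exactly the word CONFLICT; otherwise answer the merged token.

Answer: india

Derivation:
Final LEFT:  [kilo, foxtrot, golf, india, foxtrot, lima, kilo]
Final RIGHT: [charlie, foxtrot, golf, india, foxtrot, alpha, echo]
i=0: L=kilo, R=charlie=BASE -> take LEFT -> kilo
i=1: L=foxtrot R=foxtrot -> agree -> foxtrot
i=2: L=golf R=golf -> agree -> golf
i=3: L=india R=india -> agree -> india
i=4: L=foxtrot R=foxtrot -> agree -> foxtrot
i=5: L=lima=BASE, R=alpha -> take RIGHT -> alpha
i=6: L=kilo, R=echo=BASE -> take LEFT -> kilo
Index 3 -> india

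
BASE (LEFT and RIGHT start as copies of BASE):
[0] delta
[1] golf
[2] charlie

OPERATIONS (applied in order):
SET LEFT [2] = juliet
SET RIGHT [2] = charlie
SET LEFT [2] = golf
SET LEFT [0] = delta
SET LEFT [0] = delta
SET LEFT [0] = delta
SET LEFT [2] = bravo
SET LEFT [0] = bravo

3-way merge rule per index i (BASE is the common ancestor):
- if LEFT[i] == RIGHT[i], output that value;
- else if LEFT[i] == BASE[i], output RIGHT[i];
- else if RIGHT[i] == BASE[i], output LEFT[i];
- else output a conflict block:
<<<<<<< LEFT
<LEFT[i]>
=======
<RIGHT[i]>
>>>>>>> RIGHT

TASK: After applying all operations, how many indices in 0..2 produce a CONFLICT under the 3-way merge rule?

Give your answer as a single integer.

Answer: 0

Derivation:
Final LEFT:  [bravo, golf, bravo]
Final RIGHT: [delta, golf, charlie]
i=0: L=bravo, R=delta=BASE -> take LEFT -> bravo
i=1: L=golf R=golf -> agree -> golf
i=2: L=bravo, R=charlie=BASE -> take LEFT -> bravo
Conflict count: 0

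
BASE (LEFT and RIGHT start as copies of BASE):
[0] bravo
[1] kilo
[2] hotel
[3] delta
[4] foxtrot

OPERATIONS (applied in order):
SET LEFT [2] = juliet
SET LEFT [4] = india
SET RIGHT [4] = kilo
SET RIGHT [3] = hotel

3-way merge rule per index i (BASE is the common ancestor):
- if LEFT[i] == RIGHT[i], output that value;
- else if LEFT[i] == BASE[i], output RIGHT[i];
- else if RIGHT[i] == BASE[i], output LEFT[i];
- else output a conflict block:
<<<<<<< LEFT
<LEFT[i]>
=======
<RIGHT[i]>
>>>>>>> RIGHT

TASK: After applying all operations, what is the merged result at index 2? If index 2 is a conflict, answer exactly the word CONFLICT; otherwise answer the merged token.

Final LEFT:  [bravo, kilo, juliet, delta, india]
Final RIGHT: [bravo, kilo, hotel, hotel, kilo]
i=0: L=bravo R=bravo -> agree -> bravo
i=1: L=kilo R=kilo -> agree -> kilo
i=2: L=juliet, R=hotel=BASE -> take LEFT -> juliet
i=3: L=delta=BASE, R=hotel -> take RIGHT -> hotel
i=4: BASE=foxtrot L=india R=kilo all differ -> CONFLICT
Index 2 -> juliet

Answer: juliet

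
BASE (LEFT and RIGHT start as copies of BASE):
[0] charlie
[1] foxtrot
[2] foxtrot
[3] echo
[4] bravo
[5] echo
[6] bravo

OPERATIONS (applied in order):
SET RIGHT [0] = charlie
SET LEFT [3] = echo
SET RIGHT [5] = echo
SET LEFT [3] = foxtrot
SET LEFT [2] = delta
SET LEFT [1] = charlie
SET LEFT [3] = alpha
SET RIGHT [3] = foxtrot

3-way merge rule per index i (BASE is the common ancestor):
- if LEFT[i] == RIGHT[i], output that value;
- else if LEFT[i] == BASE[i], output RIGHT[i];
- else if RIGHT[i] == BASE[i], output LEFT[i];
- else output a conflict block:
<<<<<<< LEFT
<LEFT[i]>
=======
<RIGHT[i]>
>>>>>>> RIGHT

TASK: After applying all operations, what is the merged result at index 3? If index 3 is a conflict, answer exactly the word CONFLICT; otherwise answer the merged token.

Answer: CONFLICT

Derivation:
Final LEFT:  [charlie, charlie, delta, alpha, bravo, echo, bravo]
Final RIGHT: [charlie, foxtrot, foxtrot, foxtrot, bravo, echo, bravo]
i=0: L=charlie R=charlie -> agree -> charlie
i=1: L=charlie, R=foxtrot=BASE -> take LEFT -> charlie
i=2: L=delta, R=foxtrot=BASE -> take LEFT -> delta
i=3: BASE=echo L=alpha R=foxtrot all differ -> CONFLICT
i=4: L=bravo R=bravo -> agree -> bravo
i=5: L=echo R=echo -> agree -> echo
i=6: L=bravo R=bravo -> agree -> bravo
Index 3 -> CONFLICT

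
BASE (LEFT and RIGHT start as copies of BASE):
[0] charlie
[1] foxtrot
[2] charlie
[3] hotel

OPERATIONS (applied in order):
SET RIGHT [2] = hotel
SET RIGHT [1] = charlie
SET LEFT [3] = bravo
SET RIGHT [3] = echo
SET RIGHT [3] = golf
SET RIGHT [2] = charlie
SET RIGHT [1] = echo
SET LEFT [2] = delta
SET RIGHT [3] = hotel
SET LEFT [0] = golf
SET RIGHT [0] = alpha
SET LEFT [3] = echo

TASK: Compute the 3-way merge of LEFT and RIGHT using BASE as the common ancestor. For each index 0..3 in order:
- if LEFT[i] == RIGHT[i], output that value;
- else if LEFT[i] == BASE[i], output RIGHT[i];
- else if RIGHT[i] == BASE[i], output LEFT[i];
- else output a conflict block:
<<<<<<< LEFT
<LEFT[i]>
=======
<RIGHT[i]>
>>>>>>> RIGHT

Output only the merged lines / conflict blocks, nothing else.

Final LEFT:  [golf, foxtrot, delta, echo]
Final RIGHT: [alpha, echo, charlie, hotel]
i=0: BASE=charlie L=golf R=alpha all differ -> CONFLICT
i=1: L=foxtrot=BASE, R=echo -> take RIGHT -> echo
i=2: L=delta, R=charlie=BASE -> take LEFT -> delta
i=3: L=echo, R=hotel=BASE -> take LEFT -> echo

Answer: <<<<<<< LEFT
golf
=======
alpha
>>>>>>> RIGHT
echo
delta
echo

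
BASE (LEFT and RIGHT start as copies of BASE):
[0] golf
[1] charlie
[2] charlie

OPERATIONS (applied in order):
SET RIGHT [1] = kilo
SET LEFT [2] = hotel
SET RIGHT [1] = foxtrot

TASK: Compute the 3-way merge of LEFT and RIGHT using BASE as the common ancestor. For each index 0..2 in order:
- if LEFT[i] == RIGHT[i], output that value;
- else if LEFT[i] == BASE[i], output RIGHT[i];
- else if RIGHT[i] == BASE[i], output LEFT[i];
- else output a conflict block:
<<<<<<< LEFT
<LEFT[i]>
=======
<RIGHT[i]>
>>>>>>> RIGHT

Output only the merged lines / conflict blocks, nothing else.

Answer: golf
foxtrot
hotel

Derivation:
Final LEFT:  [golf, charlie, hotel]
Final RIGHT: [golf, foxtrot, charlie]
i=0: L=golf R=golf -> agree -> golf
i=1: L=charlie=BASE, R=foxtrot -> take RIGHT -> foxtrot
i=2: L=hotel, R=charlie=BASE -> take LEFT -> hotel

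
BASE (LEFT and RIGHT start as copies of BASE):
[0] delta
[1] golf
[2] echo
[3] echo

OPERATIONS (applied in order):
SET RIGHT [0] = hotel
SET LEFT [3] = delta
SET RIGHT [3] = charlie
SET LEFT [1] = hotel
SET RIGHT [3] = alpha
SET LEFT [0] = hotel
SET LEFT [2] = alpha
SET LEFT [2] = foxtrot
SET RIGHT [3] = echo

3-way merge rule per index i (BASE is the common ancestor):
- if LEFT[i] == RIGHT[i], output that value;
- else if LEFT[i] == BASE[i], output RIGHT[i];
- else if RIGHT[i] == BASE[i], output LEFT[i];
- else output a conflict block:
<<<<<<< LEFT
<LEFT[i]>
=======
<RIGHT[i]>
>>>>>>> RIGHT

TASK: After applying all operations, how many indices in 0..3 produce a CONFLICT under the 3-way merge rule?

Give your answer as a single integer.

Answer: 0

Derivation:
Final LEFT:  [hotel, hotel, foxtrot, delta]
Final RIGHT: [hotel, golf, echo, echo]
i=0: L=hotel R=hotel -> agree -> hotel
i=1: L=hotel, R=golf=BASE -> take LEFT -> hotel
i=2: L=foxtrot, R=echo=BASE -> take LEFT -> foxtrot
i=3: L=delta, R=echo=BASE -> take LEFT -> delta
Conflict count: 0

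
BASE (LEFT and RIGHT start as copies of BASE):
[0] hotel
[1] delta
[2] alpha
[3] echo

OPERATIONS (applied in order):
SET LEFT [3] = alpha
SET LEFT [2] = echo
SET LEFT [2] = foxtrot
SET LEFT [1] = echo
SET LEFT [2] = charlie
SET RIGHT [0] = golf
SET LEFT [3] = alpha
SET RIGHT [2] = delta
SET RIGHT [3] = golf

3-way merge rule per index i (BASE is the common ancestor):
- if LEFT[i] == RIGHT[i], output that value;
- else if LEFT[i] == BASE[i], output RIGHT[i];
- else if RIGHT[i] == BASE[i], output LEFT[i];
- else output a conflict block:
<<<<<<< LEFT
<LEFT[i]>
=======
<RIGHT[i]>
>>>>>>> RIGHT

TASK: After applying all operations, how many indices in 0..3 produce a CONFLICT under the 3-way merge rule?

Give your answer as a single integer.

Answer: 2

Derivation:
Final LEFT:  [hotel, echo, charlie, alpha]
Final RIGHT: [golf, delta, delta, golf]
i=0: L=hotel=BASE, R=golf -> take RIGHT -> golf
i=1: L=echo, R=delta=BASE -> take LEFT -> echo
i=2: BASE=alpha L=charlie R=delta all differ -> CONFLICT
i=3: BASE=echo L=alpha R=golf all differ -> CONFLICT
Conflict count: 2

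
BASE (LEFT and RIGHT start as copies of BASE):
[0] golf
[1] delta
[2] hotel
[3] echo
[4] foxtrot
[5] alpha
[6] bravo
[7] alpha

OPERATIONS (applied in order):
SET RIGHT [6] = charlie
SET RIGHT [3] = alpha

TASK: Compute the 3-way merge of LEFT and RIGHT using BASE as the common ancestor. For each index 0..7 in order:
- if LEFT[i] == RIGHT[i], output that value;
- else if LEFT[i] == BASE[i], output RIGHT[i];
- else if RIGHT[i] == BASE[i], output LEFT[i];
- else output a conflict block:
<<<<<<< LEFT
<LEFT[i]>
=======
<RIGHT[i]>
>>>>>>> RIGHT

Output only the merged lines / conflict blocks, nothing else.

Answer: golf
delta
hotel
alpha
foxtrot
alpha
charlie
alpha

Derivation:
Final LEFT:  [golf, delta, hotel, echo, foxtrot, alpha, bravo, alpha]
Final RIGHT: [golf, delta, hotel, alpha, foxtrot, alpha, charlie, alpha]
i=0: L=golf R=golf -> agree -> golf
i=1: L=delta R=delta -> agree -> delta
i=2: L=hotel R=hotel -> agree -> hotel
i=3: L=echo=BASE, R=alpha -> take RIGHT -> alpha
i=4: L=foxtrot R=foxtrot -> agree -> foxtrot
i=5: L=alpha R=alpha -> agree -> alpha
i=6: L=bravo=BASE, R=charlie -> take RIGHT -> charlie
i=7: L=alpha R=alpha -> agree -> alpha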